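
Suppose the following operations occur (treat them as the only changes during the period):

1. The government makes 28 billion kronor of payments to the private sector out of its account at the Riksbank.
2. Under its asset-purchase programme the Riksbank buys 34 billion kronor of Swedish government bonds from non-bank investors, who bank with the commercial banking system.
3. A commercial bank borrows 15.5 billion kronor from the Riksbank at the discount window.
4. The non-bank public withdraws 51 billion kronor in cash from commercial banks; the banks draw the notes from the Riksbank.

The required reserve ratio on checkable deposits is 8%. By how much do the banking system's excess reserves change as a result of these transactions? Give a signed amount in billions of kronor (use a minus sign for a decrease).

Government spending 28 billion kronor: reserves +28B, deposits +28B.
Asset purchase (from non-banks) 34 billion kronor: reserves +34B, deposits +34B.
Discount-window loan 15.5 billion kronor: reserves +15.5B, deposits 0.
Currency withdrawal 51 billion kronor: reserves −51B, deposits −51B.
Totals: Δreserves = +26.5B, Δdeposits = +11B.
Δrequired reserves = 8% × +11B = +0.88B.
Δexcess reserves = Δreserves − Δrequired = +26.5B − (+0.88B) = +25.62 billion.

+25.62 billion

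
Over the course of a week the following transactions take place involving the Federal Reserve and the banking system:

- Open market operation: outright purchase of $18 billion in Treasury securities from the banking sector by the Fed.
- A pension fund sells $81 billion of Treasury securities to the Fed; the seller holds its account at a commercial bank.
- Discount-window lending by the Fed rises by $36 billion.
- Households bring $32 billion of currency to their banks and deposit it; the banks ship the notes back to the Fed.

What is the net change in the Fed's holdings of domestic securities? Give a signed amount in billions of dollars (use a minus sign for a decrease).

Fed balance sheet:
  Assets:      Securities +$99B, Loans to banks +$36B
  Liabilities: Bank reserves +$167B, Currency in circulation −$32B
Commercial banking system:
  Assets:      Reserves at CB +$167B, Securities −$18B
  Liabilities: Checkable deposits +$113B, Borrowings from CB +$36B
So the change in the Fed's holdings of domestic securities is +$99 billion.

+$99 billion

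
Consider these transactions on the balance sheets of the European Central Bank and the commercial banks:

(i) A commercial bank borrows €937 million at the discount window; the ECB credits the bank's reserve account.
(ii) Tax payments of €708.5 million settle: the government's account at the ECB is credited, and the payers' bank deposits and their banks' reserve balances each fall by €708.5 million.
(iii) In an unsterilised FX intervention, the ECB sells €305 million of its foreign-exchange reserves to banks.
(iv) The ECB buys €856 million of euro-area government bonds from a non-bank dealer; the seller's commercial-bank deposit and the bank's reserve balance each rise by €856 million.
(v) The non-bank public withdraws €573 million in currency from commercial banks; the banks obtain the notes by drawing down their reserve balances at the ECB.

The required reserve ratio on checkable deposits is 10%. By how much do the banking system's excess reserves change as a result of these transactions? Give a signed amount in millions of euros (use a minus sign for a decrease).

+€249.05 million

Discount-window loan €937 million: reserves +€937M, deposits 0.
Government account inflow €708.5 million: reserves −€708.5M, deposits −€708.5M.
FX sale €305 million: reserves −€305M, deposits 0.
Asset purchase (from non-banks) €856 million: reserves +€856M, deposits +€856M.
Currency withdrawal €573 million: reserves −€573M, deposits −€573M.
Totals: Δreserves = +€206.5M, Δdeposits = −€425.5M.
Δrequired reserves = 10% × −€425.5M = −€42.55M.
Δexcess reserves = Δreserves − Δrequired = +€206.5M − (−€42.55M) = +€249.05 million.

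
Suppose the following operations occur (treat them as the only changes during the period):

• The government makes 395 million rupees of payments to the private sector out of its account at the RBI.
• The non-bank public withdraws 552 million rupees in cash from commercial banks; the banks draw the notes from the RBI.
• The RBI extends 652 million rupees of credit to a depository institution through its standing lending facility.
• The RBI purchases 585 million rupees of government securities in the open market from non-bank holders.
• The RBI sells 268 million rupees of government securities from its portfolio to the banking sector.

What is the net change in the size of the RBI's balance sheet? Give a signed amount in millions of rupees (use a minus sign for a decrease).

+969 million

Government spending 395 million rupees: only the composition of liabilities changes → 0.
Currency withdrawal 552 million rupees: only the composition of liabilities changes → 0.
Discount-window loan 652 million rupees: an RBI asset is acquired → +652M.
Asset purchase (from non-banks) 585 million rupees: an RBI asset is acquired → +585M.
OMO sale (to banks) 268 million rupees: an RBI asset is shed → −268M.
Net: 0 + 0 + 652 + 585 − 268 = +969 million.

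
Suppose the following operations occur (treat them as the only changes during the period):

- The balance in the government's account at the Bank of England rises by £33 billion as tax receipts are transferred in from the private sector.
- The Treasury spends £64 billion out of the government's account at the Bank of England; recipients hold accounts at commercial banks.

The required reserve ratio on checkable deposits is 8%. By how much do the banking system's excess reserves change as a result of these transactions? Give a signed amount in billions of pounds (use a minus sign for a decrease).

+£28.52 billion

Government account inflow £33 billion: reserves −£33B, deposits −£33B.
Government spending £64 billion: reserves +£64B, deposits +£64B.
Totals: Δreserves = +£31B, Δdeposits = +£31B.
Δrequired reserves = 8% × +£31B = +£2.48B.
Δexcess reserves = Δreserves − Δrequired = +£31B − (+£2.48B) = +£28.52 billion.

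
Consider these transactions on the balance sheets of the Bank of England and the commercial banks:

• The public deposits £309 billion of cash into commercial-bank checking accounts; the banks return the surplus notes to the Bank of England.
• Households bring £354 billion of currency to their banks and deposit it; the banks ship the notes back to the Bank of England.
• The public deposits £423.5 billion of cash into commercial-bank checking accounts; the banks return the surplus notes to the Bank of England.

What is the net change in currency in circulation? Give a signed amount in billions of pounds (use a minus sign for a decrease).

Bank of England balance sheet:
  Assets:      no change
  Liabilities: Bank reserves +£1086.5B, Currency in circulation −£1086.5B
Commercial banking system:
  Assets:      Reserves at CB +£1086.5B
  Liabilities: Checkable deposits +£1086.5B
So the change in currency in circulation is -£1086.5 billion.

-£1086.5 billion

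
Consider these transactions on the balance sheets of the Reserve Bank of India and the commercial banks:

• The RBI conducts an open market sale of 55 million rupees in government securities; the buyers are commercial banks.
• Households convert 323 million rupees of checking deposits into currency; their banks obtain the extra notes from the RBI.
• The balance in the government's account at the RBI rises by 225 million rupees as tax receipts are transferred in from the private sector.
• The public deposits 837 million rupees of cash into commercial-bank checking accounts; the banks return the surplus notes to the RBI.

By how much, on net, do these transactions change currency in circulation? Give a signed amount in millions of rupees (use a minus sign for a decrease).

-514 million

RBI balance sheet:
  Assets:      Securities −55M
  Liabilities: Bank reserves +234M, Currency in circulation −514M, Government deposits +225M
So the change in currency in circulation is -514 million.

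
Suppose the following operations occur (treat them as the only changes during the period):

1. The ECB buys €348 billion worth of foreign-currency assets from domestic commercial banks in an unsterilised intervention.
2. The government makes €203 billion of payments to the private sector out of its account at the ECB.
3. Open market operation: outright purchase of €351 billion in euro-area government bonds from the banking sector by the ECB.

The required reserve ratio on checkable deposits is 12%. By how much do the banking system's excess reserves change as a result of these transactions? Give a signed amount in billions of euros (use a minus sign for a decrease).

+€877.64 billion

FX purchase €348 billion: reserves +€348B, deposits 0.
Government spending €203 billion: reserves +€203B, deposits +€203B.
OMO purchase (from banks) €351 billion: reserves +€351B, deposits 0.
Totals: Δreserves = +€902B, Δdeposits = +€203B.
Δrequired reserves = 12% × +€203B = +€24.36B.
Δexcess reserves = Δreserves − Δrequired = +€902B − (+€24.36B) = +€877.64 billion.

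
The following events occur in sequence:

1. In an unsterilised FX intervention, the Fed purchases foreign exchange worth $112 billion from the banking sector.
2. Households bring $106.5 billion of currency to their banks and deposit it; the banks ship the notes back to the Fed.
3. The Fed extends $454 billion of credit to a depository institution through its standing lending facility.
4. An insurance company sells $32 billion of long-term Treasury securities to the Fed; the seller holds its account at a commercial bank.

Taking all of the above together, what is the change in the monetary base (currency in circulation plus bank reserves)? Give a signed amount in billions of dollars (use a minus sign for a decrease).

Fed balance sheet:
  Assets:      Securities +$32B, Loans to banks +$454B, Foreign assets +$112B
  Liabilities: Bank reserves +$704.5B, Currency in circulation −$106.5B
Commercial banking system:
  Assets:      Reserves at CB +$704.5B, Foreign assets −$112B
  Liabilities: Checkable deposits +$138.5B, Borrowings from CB +$454B
Monetary base = currency + reserves: −$106.5B + (+$704.5B) = +$598 billion.

+$598 billion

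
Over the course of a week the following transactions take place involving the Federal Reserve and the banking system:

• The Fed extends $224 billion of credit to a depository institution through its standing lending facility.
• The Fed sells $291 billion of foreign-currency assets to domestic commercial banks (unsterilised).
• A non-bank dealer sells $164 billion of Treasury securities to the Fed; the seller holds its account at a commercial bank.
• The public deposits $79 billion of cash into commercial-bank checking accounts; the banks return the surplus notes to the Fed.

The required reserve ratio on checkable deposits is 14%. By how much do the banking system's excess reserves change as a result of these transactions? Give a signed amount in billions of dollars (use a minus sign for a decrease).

+$141.98 billion

Discount-window loan $224 billion: reserves +$224B, deposits 0.
FX sale $291 billion: reserves −$291B, deposits 0.
Asset purchase (from non-banks) $164 billion: reserves +$164B, deposits +$164B.
Currency deposit $79 billion: reserves +$79B, deposits +$79B.
Totals: Δreserves = +$176B, Δdeposits = +$243B.
Δrequired reserves = 14% × +$243B = +$34.02B.
Δexcess reserves = Δreserves − Δrequired = +$176B − (+$34.02B) = +$141.98 billion.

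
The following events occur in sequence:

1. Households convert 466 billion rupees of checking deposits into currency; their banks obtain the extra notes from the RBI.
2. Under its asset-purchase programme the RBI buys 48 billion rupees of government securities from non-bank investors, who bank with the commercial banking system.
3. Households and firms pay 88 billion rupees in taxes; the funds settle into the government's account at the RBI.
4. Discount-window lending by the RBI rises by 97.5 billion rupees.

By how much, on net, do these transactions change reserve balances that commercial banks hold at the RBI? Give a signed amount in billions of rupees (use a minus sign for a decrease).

Currency withdrawal 466 billion rupees: banks swap reserves for currency → −466B.
Asset purchase (from non-banks) 48 billion rupees: the RBI pays by crediting reserve accounts → +48B.
Government account inflow 88 billion rupees: funds move from bank reserves into the government account → −88B.
Discount-window loan 97.5 billion rupees: the loan is credited to the bank's reserve account → +97.5B.
Net: −466 + 48 − 88 + 97.5 = -408.5 billion.

-408.5 billion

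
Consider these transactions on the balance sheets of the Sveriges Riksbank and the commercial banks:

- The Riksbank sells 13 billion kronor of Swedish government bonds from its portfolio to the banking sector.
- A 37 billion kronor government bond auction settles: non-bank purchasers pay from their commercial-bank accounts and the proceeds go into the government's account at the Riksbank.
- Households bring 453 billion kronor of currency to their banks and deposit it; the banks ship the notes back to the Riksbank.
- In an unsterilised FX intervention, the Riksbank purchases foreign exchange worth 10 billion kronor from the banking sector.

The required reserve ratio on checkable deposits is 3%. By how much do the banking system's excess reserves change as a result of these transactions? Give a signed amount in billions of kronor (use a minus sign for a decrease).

+400.52 billion

OMO sale (to banks) 13 billion kronor: reserves −13B, deposits 0.
Government account inflow 37 billion kronor: reserves −37B, deposits −37B.
Currency deposit 453 billion kronor: reserves +453B, deposits +453B.
FX purchase 10 billion kronor: reserves +10B, deposits 0.
Totals: Δreserves = +413B, Δdeposits = +416B.
Δrequired reserves = 3% × +416B = +12.48B.
Δexcess reserves = Δreserves − Δrequired = +413B − (+12.48B) = +400.52 billion.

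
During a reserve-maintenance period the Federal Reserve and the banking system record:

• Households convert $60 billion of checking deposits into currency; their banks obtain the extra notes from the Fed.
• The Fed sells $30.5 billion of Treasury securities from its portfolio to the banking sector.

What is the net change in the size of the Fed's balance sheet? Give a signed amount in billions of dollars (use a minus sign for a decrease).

-$30.5 billion

Fed balance sheet:
  Assets:      Securities −$30.5B
  Liabilities: Bank reserves −$90.5B, Currency in circulation +$60B
Change in total Fed assets = -$30.5 billion.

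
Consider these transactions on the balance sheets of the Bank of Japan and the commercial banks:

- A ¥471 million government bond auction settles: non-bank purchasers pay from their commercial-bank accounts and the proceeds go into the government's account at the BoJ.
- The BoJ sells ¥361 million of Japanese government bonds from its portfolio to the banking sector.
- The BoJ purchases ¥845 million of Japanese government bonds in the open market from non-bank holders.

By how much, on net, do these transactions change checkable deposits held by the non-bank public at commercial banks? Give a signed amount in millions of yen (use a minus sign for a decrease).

+¥374 million

Government account inflow ¥471 million: non-bank counterparties' bank balances fall → −¥471M.
OMO sale (to banks) ¥361 million: the counterparty is a bank, so public deposits are unchanged → 0.
Asset purchase (from non-banks) ¥845 million: non-bank counterparties' bank balances rise → +¥845M.
Net: −471 + 0 + 845 = +¥374 million.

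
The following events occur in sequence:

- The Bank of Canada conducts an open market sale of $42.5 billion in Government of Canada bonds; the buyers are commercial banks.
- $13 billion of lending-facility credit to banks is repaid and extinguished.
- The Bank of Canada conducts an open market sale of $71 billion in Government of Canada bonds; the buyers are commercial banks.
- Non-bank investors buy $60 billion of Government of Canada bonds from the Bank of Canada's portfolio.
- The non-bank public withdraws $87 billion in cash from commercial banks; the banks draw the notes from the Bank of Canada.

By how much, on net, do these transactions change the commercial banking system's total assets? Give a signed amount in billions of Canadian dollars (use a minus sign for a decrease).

-$160 billion

Bank of Canada balance sheet:
  Assets:      Securities −$173.5B, Loans to banks −$13B
  Liabilities: Bank reserves −$273.5B, Currency in circulation +$87B
Commercial banking system:
  Assets:      Reserves at CB −$273.5B, Securities +$113.5B
  Liabilities: Checkable deposits −$147B, Borrowings from CB −$13B
Change in total bank assets = -$160 billion.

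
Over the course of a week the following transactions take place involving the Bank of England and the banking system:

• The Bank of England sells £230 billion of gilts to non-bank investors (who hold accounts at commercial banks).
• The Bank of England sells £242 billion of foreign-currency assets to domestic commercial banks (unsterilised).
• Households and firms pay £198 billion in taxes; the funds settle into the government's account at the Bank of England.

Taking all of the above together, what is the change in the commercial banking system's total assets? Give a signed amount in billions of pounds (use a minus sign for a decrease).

Asset sale (to non-banks) £230 billion: bank balance sheets shrink → −£230B.
FX sale £242 billion: just an asset swap on bank balance sheets → 0.
Government account inflow £198 billion: bank balance sheets shrink → −£198B.
Net: −230 + 0 − 198 = -£428 billion.

-£428 billion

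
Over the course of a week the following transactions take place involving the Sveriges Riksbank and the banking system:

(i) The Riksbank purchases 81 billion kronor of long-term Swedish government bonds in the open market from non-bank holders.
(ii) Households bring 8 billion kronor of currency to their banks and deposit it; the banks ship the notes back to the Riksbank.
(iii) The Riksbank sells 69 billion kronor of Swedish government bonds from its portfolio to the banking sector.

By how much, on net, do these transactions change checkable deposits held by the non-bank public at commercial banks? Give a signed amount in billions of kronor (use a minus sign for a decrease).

Asset purchase (from non-banks) 81 billion kronor: non-bank counterparties' bank balances rise → +81B.
Currency deposit 8 billion kronor: non-bank counterparties' bank balances rise → +8B.
OMO sale (to banks) 69 billion kronor: the counterparty is a bank, so public deposits are unchanged → 0.
Net: 81 + 8 + 0 = +89 billion.

+89 billion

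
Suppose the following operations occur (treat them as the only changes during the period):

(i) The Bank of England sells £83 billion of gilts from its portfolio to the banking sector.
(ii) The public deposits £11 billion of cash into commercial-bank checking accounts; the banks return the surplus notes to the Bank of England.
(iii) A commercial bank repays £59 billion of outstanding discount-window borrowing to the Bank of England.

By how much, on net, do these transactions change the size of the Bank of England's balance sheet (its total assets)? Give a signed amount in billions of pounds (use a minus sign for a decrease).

OMO sale (to banks) £83 billion: a Bank of England asset is shed → −£83B.
Currency deposit £11 billion: only the composition of liabilities changes → 0.
Discount-window repayment £59 billion: a Bank of England asset is shed → −£59B.
Net: −83 + 0 − 59 = -£142 billion.

-£142 billion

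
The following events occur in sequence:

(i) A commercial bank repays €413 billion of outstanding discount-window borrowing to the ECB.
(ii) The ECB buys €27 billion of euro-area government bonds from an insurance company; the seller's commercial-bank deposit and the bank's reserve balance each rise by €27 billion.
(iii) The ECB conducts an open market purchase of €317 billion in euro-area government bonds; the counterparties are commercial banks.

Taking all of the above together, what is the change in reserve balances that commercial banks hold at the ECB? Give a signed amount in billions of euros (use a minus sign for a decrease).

Discount-window repayment €413 billion: repayment is debited from reserves → −€413B.
Asset purchase (from non-banks) €27 billion: the ECB pays by crediting reserve accounts → +€27B.
OMO purchase (from banks) €317 billion: the ECB pays by crediting reserve accounts → +€317B.
Net: −413 + 27 + 317 = -€69 billion.

-€69 billion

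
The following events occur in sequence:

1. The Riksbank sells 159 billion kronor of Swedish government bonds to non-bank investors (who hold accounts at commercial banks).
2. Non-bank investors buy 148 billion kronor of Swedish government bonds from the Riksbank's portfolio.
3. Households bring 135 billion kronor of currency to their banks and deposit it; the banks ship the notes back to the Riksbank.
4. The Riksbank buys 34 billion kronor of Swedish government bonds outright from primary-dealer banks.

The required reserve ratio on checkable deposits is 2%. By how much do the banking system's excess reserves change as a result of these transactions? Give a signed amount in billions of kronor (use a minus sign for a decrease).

-134.56 billion

Asset sale (to non-banks) 159 billion kronor: reserves −159B, deposits −159B.
Asset sale (to non-banks) 148 billion kronor: reserves −148B, deposits −148B.
Currency deposit 135 billion kronor: reserves +135B, deposits +135B.
OMO purchase (from banks) 34 billion kronor: reserves +34B, deposits 0.
Totals: Δreserves = −138B, Δdeposits = −172B.
Δrequired reserves = 2% × −172B = −3.44B.
Δexcess reserves = Δreserves − Δrequired = −138B − (−3.44B) = -134.56 billion.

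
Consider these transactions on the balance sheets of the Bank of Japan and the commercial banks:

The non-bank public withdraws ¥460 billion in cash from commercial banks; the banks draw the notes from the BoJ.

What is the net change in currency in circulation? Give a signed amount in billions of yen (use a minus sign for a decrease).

+¥460 billion

BoJ balance sheet:
  Assets:      no change
  Liabilities: Bank reserves −¥460B, Currency in circulation +¥460B
So the change in currency in circulation is +¥460 billion.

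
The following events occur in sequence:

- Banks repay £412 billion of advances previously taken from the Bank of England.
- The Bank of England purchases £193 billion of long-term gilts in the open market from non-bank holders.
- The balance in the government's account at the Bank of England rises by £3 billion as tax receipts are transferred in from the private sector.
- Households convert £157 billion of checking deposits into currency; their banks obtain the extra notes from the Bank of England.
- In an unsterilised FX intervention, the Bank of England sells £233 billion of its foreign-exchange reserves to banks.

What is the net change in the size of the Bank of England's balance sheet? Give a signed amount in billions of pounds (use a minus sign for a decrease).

-£452 billion

Bank of England balance sheet:
  Assets:      Securities +£193B, Loans to banks −£412B, Foreign assets −£233B
  Liabilities: Bank reserves −£612B, Currency in circulation +£157B, Government deposits +£3B
Commercial banking system:
  Assets:      Reserves at CB −£612B, Foreign assets +£233B
  Liabilities: Checkable deposits +£33B, Borrowings from CB −£412B
Change in total Bank of England assets = -£452 billion.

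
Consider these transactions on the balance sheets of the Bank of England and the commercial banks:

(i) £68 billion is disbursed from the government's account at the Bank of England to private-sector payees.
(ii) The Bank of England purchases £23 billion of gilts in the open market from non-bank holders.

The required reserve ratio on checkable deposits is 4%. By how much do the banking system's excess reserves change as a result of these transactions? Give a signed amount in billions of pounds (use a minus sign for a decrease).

Government spending £68 billion: reserves +£68B, deposits +£68B.
Asset purchase (from non-banks) £23 billion: reserves +£23B, deposits +£23B.
Totals: Δreserves = +£91B, Δdeposits = +£91B.
Δrequired reserves = 4% × +£91B = +£3.64B.
Δexcess reserves = Δreserves − Δrequired = +£91B − (+£3.64B) = +£87.36 billion.

+£87.36 billion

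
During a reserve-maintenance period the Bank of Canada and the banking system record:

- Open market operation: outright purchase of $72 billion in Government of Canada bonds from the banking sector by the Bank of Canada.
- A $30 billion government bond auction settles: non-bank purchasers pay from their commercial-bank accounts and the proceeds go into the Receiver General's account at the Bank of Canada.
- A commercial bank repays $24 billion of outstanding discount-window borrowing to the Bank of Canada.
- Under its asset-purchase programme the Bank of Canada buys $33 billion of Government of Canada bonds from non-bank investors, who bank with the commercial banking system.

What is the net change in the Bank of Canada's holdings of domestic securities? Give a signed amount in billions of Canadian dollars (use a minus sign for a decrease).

+$105 billion

OMO purchase (from banks) $72 billion: securities added to the Bank of Canada's portfolio → +$72B.
Government account inflow $30 billion: the Bank of Canada's securities portfolio is untouched → 0.
Discount-window repayment $24 billion: the Bank of Canada's securities portfolio is untouched → 0.
Asset purchase (from non-banks) $33 billion: securities added to the Bank of Canada's portfolio → +$33B.
Net: 72 + 0 + 0 + 33 = +$105 billion.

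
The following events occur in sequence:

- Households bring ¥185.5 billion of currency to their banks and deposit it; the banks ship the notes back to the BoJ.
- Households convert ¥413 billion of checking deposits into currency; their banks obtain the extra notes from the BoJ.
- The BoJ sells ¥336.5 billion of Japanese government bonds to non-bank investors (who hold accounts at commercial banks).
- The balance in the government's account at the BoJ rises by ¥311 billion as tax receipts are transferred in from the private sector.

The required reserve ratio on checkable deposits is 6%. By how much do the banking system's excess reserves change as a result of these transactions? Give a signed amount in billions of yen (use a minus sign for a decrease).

Currency deposit ¥185.5 billion: reserves +¥185.5B, deposits +¥185.5B.
Currency withdrawal ¥413 billion: reserves −¥413B, deposits −¥413B.
Asset sale (to non-banks) ¥336.5 billion: reserves −¥336.5B, deposits −¥336.5B.
Government account inflow ¥311 billion: reserves −¥311B, deposits −¥311B.
Totals: Δreserves = −¥875B, Δdeposits = −¥875B.
Δrequired reserves = 6% × −¥875B = −¥52.5B.
Δexcess reserves = Δreserves − Δrequired = −¥875B − (−¥52.5B) = -¥822.5 billion.

-¥822.5 billion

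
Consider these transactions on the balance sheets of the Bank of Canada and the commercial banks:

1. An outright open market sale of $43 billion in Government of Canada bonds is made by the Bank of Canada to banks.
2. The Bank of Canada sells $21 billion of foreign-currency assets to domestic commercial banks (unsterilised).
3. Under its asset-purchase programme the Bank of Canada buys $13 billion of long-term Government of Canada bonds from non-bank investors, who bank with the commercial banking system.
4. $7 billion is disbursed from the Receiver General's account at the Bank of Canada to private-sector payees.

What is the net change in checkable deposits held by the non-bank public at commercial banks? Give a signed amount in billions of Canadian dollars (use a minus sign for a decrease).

OMO sale (to banks) $43 billion: the counterparty is a bank, so public deposits are unchanged → 0.
FX sale $21 billion: the counterparty is a bank, so public deposits are unchanged → 0.
Asset purchase (from non-banks) $13 billion: non-bank counterparties' bank balances rise → +$13B.
Government spending $7 billion: non-bank counterparties' bank balances rise → +$7B.
Net: 0 + 0 + 13 + 7 = +$20 billion.

+$20 billion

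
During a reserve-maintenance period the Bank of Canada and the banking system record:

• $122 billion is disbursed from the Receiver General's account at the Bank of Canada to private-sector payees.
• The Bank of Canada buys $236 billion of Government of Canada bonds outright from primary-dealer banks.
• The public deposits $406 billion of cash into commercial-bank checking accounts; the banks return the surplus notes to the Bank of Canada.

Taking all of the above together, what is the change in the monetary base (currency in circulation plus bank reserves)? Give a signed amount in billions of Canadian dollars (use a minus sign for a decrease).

+$358 billion

Government spending $122 billion: a non-base liability converts back to reserves → +$122B.
OMO purchase (from banks) $236 billion: Bank of Canada balance sheet expands → +$236B.
Currency deposit $406 billion: just a shift between currency and reserves — both are base money → 0.
Net: 122 + 236 + 0 = +$358 billion.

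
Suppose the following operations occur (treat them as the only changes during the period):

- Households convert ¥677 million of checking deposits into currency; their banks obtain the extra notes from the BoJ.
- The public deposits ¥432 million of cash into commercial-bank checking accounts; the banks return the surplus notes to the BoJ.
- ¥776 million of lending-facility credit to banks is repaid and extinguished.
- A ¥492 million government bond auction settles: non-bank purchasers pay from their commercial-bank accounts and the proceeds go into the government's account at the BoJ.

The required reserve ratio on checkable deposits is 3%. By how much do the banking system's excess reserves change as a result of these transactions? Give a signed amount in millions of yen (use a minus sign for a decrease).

Currency withdrawal ¥677 million: reserves −¥677M, deposits −¥677M.
Currency deposit ¥432 million: reserves +¥432M, deposits +¥432M.
Discount-window repayment ¥776 million: reserves −¥776M, deposits 0.
Government account inflow ¥492 million: reserves −¥492M, deposits −¥492M.
Totals: Δreserves = −¥1513M, Δdeposits = −¥737M.
Δrequired reserves = 3% × −¥737M = −¥22.11M.
Δexcess reserves = Δreserves − Δrequired = −¥1513M − (−¥22.11M) = -¥1490.89 million.

-¥1490.89 million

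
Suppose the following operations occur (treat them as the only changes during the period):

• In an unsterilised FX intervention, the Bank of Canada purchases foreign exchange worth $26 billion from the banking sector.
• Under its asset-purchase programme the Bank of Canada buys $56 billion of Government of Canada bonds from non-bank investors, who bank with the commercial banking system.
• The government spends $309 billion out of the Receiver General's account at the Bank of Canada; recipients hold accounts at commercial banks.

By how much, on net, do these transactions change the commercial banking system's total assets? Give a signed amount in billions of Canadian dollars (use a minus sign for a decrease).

FX purchase $26 billion: just an asset swap on bank balance sheets → 0.
Asset purchase (from non-banks) $56 billion: bank balance sheets expand → +$56B.
Government spending $309 billion: bank balance sheets expand → +$309B.
Net: 0 + 56 + 309 = +$365 billion.

+$365 billion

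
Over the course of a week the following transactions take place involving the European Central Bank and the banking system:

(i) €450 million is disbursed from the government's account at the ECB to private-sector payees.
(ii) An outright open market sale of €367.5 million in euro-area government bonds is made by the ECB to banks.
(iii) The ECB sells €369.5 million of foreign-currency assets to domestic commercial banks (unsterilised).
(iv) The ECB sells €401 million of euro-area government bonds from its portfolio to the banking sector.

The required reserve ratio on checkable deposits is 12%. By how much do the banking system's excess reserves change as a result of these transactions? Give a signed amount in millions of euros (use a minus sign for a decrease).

Government spending €450 million: reserves +€450M, deposits +€450M.
OMO sale (to banks) €367.5 million: reserves −€367.5M, deposits 0.
FX sale €369.5 million: reserves −€369.5M, deposits 0.
OMO sale (to banks) €401 million: reserves −€401M, deposits 0.
Totals: Δreserves = −€688M, Δdeposits = +€450M.
Δrequired reserves = 12% × +€450M = +€54M.
Δexcess reserves = Δreserves − Δrequired = −€688M − (+€54M) = -€742 million.

-€742 million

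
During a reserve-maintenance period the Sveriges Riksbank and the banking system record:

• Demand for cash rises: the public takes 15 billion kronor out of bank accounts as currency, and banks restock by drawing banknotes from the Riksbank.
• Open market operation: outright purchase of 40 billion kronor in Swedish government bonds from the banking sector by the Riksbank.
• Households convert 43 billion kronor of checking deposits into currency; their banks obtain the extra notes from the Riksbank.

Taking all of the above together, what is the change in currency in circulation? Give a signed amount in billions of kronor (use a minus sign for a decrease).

+58 billion

Currency withdrawal 15 billion kronor: notes leave the central bank → +15B.
OMO purchase (from banks) 40 billion kronor: no currency enters or leaves circulation → 0.
Currency withdrawal 43 billion kronor: notes leave the central bank → +43B.
Net: 15 + 0 + 43 = +58 billion.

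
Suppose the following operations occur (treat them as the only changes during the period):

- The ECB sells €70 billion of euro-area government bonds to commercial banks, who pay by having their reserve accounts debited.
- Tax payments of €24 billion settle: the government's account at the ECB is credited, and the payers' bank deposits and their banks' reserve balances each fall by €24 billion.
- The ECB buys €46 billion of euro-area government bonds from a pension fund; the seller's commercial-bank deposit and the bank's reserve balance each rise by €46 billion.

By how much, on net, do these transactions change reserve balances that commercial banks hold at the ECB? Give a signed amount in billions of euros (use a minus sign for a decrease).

OMO sale (to banks) €70 billion: the buying banks pay out of their reserve balances → −€70B.
Government account inflow €24 billion: funds move from bank reserves into the government account → −€24B.
Asset purchase (from non-banks) €46 billion: the ECB pays by crediting reserve accounts → +€46B.
Net: −70 − 24 + 46 = -€48 billion.

-€48 billion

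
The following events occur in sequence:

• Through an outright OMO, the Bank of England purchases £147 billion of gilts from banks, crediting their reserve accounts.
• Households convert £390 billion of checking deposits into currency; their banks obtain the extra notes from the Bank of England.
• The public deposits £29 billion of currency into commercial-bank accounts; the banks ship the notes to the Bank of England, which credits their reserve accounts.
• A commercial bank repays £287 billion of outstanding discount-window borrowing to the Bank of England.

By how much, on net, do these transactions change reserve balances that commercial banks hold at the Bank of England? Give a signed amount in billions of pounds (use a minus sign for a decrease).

OMO purchase (from banks) £147 billion: the Bank of England pays by crediting reserve accounts → +£147B.
Currency withdrawal £390 billion: banks swap reserves for currency → −£390B.
Currency deposit £29 billion: returned notes are swapped for reserve credit → +£29B.
Discount-window repayment £287 billion: repayment is debited from reserves → −£287B.
Net: 147 − 390 + 29 − 287 = -£501 billion.

-£501 billion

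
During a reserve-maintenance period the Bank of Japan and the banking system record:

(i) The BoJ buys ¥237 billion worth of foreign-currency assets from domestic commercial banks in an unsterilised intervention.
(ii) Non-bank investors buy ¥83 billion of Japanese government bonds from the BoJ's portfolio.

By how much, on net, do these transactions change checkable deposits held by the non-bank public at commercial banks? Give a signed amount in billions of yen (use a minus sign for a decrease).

FX purchase ¥237 billion: the counterparty is a bank, so public deposits are unchanged → 0.
Asset sale (to non-banks) ¥83 billion: non-bank counterparties' bank balances fall → −¥83B.
Net: 0 − 83 = -¥83 billion.

-¥83 billion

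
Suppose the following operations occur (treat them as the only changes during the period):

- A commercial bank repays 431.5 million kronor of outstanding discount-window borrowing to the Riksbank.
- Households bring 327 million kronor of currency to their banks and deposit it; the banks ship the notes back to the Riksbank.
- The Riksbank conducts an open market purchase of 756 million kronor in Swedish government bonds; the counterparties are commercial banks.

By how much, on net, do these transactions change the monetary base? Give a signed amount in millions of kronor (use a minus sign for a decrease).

Riksbank balance sheet:
  Assets:      Securities +756M, Loans to banks −431.5M
  Liabilities: Bank reserves +651.5M, Currency in circulation −327M
Commercial banking system:
  Assets:      Reserves at CB +651.5M, Securities −756M
  Liabilities: Checkable deposits +327M, Borrowings from CB −431.5M
Monetary base = currency + reserves: −327M + (+651.5M) = +324.5 million.

+324.5 million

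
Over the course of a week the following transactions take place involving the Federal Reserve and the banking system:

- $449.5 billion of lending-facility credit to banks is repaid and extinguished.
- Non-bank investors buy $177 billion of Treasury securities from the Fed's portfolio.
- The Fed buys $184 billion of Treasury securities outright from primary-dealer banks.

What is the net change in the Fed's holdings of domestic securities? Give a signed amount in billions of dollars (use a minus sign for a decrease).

Discount-window repayment $449.5 billion: the Fed's securities portfolio is untouched → 0.
Asset sale (to non-banks) $177 billion: securities removed from the Fed's portfolio → −$177B.
OMO purchase (from banks) $184 billion: securities added to the Fed's portfolio → +$184B.
Net: 0 − 177 + 184 = +$7 billion.

+$7 billion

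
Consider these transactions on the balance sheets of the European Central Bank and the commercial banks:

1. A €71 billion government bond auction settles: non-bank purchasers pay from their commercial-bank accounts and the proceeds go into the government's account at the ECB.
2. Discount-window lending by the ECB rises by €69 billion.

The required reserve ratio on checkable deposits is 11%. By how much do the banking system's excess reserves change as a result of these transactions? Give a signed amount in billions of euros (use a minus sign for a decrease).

Government account inflow €71 billion: reserves −€71B, deposits −€71B.
Discount-window loan €69 billion: reserves +€69B, deposits 0.
Totals: Δreserves = −€2B, Δdeposits = −€71B.
Δrequired reserves = 11% × −€71B = −€7.81B.
Δexcess reserves = Δreserves − Δrequired = −€2B − (−€7.81B) = +€5.81 billion.

+€5.81 billion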